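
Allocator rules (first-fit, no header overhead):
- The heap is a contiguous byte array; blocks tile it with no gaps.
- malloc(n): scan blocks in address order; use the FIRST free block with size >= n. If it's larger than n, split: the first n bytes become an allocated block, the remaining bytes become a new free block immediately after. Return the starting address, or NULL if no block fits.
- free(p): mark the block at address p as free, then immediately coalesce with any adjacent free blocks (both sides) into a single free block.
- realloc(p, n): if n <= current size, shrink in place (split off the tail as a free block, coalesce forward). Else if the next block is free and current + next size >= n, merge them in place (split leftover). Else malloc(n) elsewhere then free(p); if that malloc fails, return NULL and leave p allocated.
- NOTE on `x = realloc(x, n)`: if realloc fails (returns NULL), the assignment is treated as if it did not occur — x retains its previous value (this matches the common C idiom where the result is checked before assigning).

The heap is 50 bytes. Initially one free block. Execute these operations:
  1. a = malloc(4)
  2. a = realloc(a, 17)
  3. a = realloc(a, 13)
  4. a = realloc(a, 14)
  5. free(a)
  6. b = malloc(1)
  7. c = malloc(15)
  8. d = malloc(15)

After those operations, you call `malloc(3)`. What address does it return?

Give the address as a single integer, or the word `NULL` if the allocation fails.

Answer: 31

Derivation:
Op 1: a = malloc(4) -> a = 0; heap: [0-3 ALLOC][4-49 FREE]
Op 2: a = realloc(a, 17) -> a = 0; heap: [0-16 ALLOC][17-49 FREE]
Op 3: a = realloc(a, 13) -> a = 0; heap: [0-12 ALLOC][13-49 FREE]
Op 4: a = realloc(a, 14) -> a = 0; heap: [0-13 ALLOC][14-49 FREE]
Op 5: free(a) -> (freed a); heap: [0-49 FREE]
Op 6: b = malloc(1) -> b = 0; heap: [0-0 ALLOC][1-49 FREE]
Op 7: c = malloc(15) -> c = 1; heap: [0-0 ALLOC][1-15 ALLOC][16-49 FREE]
Op 8: d = malloc(15) -> d = 16; heap: [0-0 ALLOC][1-15 ALLOC][16-30 ALLOC][31-49 FREE]
malloc(3): first-fit scan over [0-0 ALLOC][1-15 ALLOC][16-30 ALLOC][31-49 FREE] -> 31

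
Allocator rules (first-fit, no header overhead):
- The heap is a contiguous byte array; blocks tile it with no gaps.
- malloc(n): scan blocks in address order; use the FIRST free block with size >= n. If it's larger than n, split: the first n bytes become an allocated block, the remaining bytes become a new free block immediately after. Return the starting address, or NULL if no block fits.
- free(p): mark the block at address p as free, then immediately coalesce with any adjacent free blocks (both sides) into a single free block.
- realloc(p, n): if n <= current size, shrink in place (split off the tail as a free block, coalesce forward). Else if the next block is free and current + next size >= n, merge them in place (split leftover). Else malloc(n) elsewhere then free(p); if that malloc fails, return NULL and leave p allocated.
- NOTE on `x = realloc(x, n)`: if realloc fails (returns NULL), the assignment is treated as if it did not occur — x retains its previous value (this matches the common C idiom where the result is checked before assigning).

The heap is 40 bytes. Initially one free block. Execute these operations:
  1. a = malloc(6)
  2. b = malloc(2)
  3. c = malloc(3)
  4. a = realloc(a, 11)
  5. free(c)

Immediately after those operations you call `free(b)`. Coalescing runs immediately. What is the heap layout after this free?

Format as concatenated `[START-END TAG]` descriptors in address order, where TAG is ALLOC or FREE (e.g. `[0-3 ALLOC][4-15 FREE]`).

Op 1: a = malloc(6) -> a = 0; heap: [0-5 ALLOC][6-39 FREE]
Op 2: b = malloc(2) -> b = 6; heap: [0-5 ALLOC][6-7 ALLOC][8-39 FREE]
Op 3: c = malloc(3) -> c = 8; heap: [0-5 ALLOC][6-7 ALLOC][8-10 ALLOC][11-39 FREE]
Op 4: a = realloc(a, 11) -> a = 11; heap: [0-5 FREE][6-7 ALLOC][8-10 ALLOC][11-21 ALLOC][22-39 FREE]
Op 5: free(c) -> (freed c); heap: [0-5 FREE][6-7 ALLOC][8-10 FREE][11-21 ALLOC][22-39 FREE]
free(b): b = 6 -> block [6-7 ALLOC]; mark free, coalesce with adjacent free neighbors -> [0-10 FREE][11-21 ALLOC][22-39 FREE]

Answer: [0-10 FREE][11-21 ALLOC][22-39 FREE]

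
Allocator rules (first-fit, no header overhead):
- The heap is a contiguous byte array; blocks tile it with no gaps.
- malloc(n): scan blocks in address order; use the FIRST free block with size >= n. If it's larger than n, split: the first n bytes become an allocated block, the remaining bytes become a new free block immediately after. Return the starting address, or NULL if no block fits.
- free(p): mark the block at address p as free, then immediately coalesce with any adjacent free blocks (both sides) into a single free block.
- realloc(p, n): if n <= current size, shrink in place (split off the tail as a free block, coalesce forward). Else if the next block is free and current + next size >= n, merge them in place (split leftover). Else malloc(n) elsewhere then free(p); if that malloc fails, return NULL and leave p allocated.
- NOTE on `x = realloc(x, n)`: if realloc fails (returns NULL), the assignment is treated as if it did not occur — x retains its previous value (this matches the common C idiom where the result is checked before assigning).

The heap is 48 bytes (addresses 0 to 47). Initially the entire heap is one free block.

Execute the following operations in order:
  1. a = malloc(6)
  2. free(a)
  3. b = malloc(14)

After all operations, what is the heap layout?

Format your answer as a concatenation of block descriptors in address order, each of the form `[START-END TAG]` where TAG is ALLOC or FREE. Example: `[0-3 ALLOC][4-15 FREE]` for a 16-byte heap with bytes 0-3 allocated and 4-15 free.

Answer: [0-13 ALLOC][14-47 FREE]

Derivation:
Op 1: a = malloc(6) -> a = 0; heap: [0-5 ALLOC][6-47 FREE]
Op 2: free(a) -> (freed a); heap: [0-47 FREE]
Op 3: b = malloc(14) -> b = 0; heap: [0-13 ALLOC][14-47 FREE]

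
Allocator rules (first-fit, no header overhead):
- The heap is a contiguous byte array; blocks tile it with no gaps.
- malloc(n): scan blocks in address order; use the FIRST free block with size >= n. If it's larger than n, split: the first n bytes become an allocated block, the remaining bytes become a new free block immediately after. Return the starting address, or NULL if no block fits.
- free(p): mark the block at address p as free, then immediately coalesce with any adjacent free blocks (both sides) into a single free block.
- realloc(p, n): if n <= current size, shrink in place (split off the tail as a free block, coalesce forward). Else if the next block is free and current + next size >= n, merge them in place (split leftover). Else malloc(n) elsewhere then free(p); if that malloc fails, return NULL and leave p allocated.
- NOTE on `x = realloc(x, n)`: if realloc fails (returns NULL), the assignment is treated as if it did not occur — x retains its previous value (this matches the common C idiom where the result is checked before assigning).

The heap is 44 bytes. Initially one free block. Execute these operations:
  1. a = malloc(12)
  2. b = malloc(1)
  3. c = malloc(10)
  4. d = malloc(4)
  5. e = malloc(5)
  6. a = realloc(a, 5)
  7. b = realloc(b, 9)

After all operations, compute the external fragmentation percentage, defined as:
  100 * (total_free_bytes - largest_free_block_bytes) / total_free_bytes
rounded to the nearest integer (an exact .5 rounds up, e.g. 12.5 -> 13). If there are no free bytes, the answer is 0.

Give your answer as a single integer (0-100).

Op 1: a = malloc(12) -> a = 0; heap: [0-11 ALLOC][12-43 FREE]
Op 2: b = malloc(1) -> b = 12; heap: [0-11 ALLOC][12-12 ALLOC][13-43 FREE]
Op 3: c = malloc(10) -> c = 13; heap: [0-11 ALLOC][12-12 ALLOC][13-22 ALLOC][23-43 FREE]
Op 4: d = malloc(4) -> d = 23; heap: [0-11 ALLOC][12-12 ALLOC][13-22 ALLOC][23-26 ALLOC][27-43 FREE]
Op 5: e = malloc(5) -> e = 27; heap: [0-11 ALLOC][12-12 ALLOC][13-22 ALLOC][23-26 ALLOC][27-31 ALLOC][32-43 FREE]
Op 6: a = realloc(a, 5) -> a = 0; heap: [0-4 ALLOC][5-11 FREE][12-12 ALLOC][13-22 ALLOC][23-26 ALLOC][27-31 ALLOC][32-43 FREE]
Op 7: b = realloc(b, 9) -> b = 32; heap: [0-4 ALLOC][5-12 FREE][13-22 ALLOC][23-26 ALLOC][27-31 ALLOC][32-40 ALLOC][41-43 FREE]
Free blocks: [8 3] total_free=11 largest=8 -> 100*(11-8)/11 = 300/11 ≈ 27.273 -> rounds to 27

Answer: 27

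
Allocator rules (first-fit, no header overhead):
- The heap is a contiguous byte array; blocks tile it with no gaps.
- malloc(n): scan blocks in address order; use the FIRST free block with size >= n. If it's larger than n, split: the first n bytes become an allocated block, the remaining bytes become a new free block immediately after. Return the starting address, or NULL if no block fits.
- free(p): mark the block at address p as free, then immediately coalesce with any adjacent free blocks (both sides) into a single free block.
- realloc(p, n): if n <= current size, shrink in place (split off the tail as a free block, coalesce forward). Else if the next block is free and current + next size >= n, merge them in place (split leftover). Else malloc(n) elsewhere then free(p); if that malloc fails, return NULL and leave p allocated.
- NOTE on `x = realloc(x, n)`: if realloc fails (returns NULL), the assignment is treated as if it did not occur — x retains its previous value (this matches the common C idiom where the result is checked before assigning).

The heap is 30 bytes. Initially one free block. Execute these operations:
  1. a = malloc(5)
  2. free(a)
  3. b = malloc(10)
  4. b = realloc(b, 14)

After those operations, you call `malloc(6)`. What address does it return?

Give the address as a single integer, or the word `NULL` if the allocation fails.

Op 1: a = malloc(5) -> a = 0; heap: [0-4 ALLOC][5-29 FREE]
Op 2: free(a) -> (freed a); heap: [0-29 FREE]
Op 3: b = malloc(10) -> b = 0; heap: [0-9 ALLOC][10-29 FREE]
Op 4: b = realloc(b, 14) -> b = 0; heap: [0-13 ALLOC][14-29 FREE]
malloc(6): first-fit scan over [0-13 ALLOC][14-29 FREE] -> 14

Answer: 14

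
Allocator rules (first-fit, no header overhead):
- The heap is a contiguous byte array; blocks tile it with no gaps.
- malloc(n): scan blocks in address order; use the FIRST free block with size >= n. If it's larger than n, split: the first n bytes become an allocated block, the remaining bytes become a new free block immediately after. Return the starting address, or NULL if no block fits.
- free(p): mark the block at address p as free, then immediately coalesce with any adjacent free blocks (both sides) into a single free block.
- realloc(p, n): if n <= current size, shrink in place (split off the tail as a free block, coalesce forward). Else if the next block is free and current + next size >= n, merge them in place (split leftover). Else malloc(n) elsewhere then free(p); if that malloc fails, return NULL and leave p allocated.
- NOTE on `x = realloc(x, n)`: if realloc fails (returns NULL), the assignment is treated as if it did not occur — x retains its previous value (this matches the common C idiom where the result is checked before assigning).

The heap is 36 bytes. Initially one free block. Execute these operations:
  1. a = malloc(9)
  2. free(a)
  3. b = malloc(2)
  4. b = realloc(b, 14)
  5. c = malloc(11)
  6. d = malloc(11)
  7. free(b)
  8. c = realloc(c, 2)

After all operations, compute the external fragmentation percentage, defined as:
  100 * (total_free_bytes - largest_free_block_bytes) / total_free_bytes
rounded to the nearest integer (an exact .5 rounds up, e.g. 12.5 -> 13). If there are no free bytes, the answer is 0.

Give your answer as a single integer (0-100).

Answer: 39

Derivation:
Op 1: a = malloc(9) -> a = 0; heap: [0-8 ALLOC][9-35 FREE]
Op 2: free(a) -> (freed a); heap: [0-35 FREE]
Op 3: b = malloc(2) -> b = 0; heap: [0-1 ALLOC][2-35 FREE]
Op 4: b = realloc(b, 14) -> b = 0; heap: [0-13 ALLOC][14-35 FREE]
Op 5: c = malloc(11) -> c = 14; heap: [0-13 ALLOC][14-24 ALLOC][25-35 FREE]
Op 6: d = malloc(11) -> d = 25; heap: [0-13 ALLOC][14-24 ALLOC][25-35 ALLOC]
Op 7: free(b) -> (freed b); heap: [0-13 FREE][14-24 ALLOC][25-35 ALLOC]
Op 8: c = realloc(c, 2) -> c = 14; heap: [0-13 FREE][14-15 ALLOC][16-24 FREE][25-35 ALLOC]
Free blocks: [14 9] total_free=23 largest=14 -> 100*(23-14)/23 = 900/23 ≈ 39.130 -> rounds to 39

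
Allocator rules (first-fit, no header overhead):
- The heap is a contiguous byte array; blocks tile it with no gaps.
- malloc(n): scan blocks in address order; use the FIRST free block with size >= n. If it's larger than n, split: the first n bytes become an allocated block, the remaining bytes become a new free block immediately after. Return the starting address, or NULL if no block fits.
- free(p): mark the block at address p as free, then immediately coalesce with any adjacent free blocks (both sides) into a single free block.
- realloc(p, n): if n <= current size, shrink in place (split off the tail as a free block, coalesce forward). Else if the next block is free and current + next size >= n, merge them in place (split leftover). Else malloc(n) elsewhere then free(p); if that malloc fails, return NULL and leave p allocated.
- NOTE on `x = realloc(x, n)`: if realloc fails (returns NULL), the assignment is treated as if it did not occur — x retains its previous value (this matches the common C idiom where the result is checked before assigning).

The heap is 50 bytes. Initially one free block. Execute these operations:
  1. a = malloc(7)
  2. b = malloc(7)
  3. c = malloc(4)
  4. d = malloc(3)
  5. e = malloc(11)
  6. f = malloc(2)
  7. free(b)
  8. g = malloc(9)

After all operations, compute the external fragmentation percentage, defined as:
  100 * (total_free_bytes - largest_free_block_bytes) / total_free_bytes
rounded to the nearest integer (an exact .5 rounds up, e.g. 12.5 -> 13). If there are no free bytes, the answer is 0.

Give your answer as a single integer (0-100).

Answer: 50

Derivation:
Op 1: a = malloc(7) -> a = 0; heap: [0-6 ALLOC][7-49 FREE]
Op 2: b = malloc(7) -> b = 7; heap: [0-6 ALLOC][7-13 ALLOC][14-49 FREE]
Op 3: c = malloc(4) -> c = 14; heap: [0-6 ALLOC][7-13 ALLOC][14-17 ALLOC][18-49 FREE]
Op 4: d = malloc(3) -> d = 18; heap: [0-6 ALLOC][7-13 ALLOC][14-17 ALLOC][18-20 ALLOC][21-49 FREE]
Op 5: e = malloc(11) -> e = 21; heap: [0-6 ALLOC][7-13 ALLOC][14-17 ALLOC][18-20 ALLOC][21-31 ALLOC][32-49 FREE]
Op 6: f = malloc(2) -> f = 32; heap: [0-6 ALLOC][7-13 ALLOC][14-17 ALLOC][18-20 ALLOC][21-31 ALLOC][32-33 ALLOC][34-49 FREE]
Op 7: free(b) -> (freed b); heap: [0-6 ALLOC][7-13 FREE][14-17 ALLOC][18-20 ALLOC][21-31 ALLOC][32-33 ALLOC][34-49 FREE]
Op 8: g = malloc(9) -> g = 34; heap: [0-6 ALLOC][7-13 FREE][14-17 ALLOC][18-20 ALLOC][21-31 ALLOC][32-33 ALLOC][34-42 ALLOC][43-49 FREE]
Free blocks: [7 7] total_free=14 largest=7 -> 100*(14-7)/14 = 700/14 = 50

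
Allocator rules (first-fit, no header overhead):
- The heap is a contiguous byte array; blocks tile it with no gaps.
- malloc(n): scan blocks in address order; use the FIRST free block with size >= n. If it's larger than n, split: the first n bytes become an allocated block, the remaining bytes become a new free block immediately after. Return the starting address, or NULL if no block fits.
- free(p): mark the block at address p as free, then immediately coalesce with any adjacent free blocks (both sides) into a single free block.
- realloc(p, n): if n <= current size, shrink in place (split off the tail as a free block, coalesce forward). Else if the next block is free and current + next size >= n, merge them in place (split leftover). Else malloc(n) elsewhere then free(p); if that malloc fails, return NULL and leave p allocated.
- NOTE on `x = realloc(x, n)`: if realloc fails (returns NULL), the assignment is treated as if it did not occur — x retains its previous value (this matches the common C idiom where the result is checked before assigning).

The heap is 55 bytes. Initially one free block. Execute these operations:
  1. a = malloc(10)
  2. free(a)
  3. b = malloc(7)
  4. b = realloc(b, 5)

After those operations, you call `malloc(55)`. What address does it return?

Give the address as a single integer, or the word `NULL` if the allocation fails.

Op 1: a = malloc(10) -> a = 0; heap: [0-9 ALLOC][10-54 FREE]
Op 2: free(a) -> (freed a); heap: [0-54 FREE]
Op 3: b = malloc(7) -> b = 0; heap: [0-6 ALLOC][7-54 FREE]
Op 4: b = realloc(b, 5) -> b = 0; heap: [0-4 ALLOC][5-54 FREE]
malloc(55): first-fit scan over [0-4 ALLOC][5-54 FREE] -> NULL

Answer: NULL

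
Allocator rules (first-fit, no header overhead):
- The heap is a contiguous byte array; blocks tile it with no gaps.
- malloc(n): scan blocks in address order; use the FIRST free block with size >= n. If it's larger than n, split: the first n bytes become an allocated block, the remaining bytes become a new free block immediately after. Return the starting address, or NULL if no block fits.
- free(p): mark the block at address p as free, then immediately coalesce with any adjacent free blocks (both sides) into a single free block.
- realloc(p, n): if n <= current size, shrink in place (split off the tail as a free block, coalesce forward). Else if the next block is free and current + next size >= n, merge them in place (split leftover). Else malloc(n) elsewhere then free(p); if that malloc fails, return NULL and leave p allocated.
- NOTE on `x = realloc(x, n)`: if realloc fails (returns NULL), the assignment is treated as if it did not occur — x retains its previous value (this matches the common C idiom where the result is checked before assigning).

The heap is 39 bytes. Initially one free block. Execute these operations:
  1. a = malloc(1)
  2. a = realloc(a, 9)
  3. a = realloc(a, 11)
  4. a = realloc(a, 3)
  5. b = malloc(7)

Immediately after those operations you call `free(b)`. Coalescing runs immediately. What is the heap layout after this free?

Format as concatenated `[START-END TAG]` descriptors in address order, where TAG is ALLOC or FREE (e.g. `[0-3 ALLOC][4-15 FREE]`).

Op 1: a = malloc(1) -> a = 0; heap: [0-0 ALLOC][1-38 FREE]
Op 2: a = realloc(a, 9) -> a = 0; heap: [0-8 ALLOC][9-38 FREE]
Op 3: a = realloc(a, 11) -> a = 0; heap: [0-10 ALLOC][11-38 FREE]
Op 4: a = realloc(a, 3) -> a = 0; heap: [0-2 ALLOC][3-38 FREE]
Op 5: b = malloc(7) -> b = 3; heap: [0-2 ALLOC][3-9 ALLOC][10-38 FREE]
free(b): b = 3 -> block [3-9 ALLOC]; mark free, coalesce with adjacent free neighbors -> [0-2 ALLOC][3-38 FREE]

Answer: [0-2 ALLOC][3-38 FREE]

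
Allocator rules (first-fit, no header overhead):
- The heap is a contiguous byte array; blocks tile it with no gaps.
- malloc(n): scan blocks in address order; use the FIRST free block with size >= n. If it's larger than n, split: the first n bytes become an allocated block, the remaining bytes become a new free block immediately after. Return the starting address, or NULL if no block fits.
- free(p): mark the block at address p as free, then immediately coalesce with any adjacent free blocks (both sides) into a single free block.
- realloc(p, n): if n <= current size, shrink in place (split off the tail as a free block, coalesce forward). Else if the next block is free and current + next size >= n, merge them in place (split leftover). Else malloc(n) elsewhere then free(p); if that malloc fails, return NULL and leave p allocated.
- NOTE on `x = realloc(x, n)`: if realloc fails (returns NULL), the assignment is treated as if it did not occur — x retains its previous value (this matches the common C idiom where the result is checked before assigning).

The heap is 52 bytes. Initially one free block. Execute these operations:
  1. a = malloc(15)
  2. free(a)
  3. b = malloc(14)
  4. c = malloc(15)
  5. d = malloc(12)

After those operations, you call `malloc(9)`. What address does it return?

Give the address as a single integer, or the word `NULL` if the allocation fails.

Answer: 41

Derivation:
Op 1: a = malloc(15) -> a = 0; heap: [0-14 ALLOC][15-51 FREE]
Op 2: free(a) -> (freed a); heap: [0-51 FREE]
Op 3: b = malloc(14) -> b = 0; heap: [0-13 ALLOC][14-51 FREE]
Op 4: c = malloc(15) -> c = 14; heap: [0-13 ALLOC][14-28 ALLOC][29-51 FREE]
Op 5: d = malloc(12) -> d = 29; heap: [0-13 ALLOC][14-28 ALLOC][29-40 ALLOC][41-51 FREE]
malloc(9): first-fit scan over [0-13 ALLOC][14-28 ALLOC][29-40 ALLOC][41-51 FREE] -> 41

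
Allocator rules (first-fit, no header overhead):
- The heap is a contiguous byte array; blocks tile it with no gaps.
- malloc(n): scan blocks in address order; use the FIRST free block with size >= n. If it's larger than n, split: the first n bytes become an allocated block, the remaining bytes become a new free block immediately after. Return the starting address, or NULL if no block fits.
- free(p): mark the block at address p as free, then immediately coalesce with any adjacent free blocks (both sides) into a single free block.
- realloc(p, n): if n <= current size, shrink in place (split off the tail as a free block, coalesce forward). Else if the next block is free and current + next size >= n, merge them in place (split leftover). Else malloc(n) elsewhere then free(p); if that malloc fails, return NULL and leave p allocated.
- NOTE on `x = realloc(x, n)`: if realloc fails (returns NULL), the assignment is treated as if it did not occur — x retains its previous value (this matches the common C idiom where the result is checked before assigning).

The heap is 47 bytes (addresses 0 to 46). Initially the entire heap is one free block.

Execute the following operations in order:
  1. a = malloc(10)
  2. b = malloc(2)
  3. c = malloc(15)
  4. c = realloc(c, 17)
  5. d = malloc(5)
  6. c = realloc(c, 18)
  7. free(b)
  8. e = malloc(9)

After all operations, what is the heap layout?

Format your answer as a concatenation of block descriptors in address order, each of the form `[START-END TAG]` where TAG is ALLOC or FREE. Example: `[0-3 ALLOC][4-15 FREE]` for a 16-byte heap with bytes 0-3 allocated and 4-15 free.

Op 1: a = malloc(10) -> a = 0; heap: [0-9 ALLOC][10-46 FREE]
Op 2: b = malloc(2) -> b = 10; heap: [0-9 ALLOC][10-11 ALLOC][12-46 FREE]
Op 3: c = malloc(15) -> c = 12; heap: [0-9 ALLOC][10-11 ALLOC][12-26 ALLOC][27-46 FREE]
Op 4: c = realloc(c, 17) -> c = 12; heap: [0-9 ALLOC][10-11 ALLOC][12-28 ALLOC][29-46 FREE]
Op 5: d = malloc(5) -> d = 29; heap: [0-9 ALLOC][10-11 ALLOC][12-28 ALLOC][29-33 ALLOC][34-46 FREE]
Op 6: c = realloc(c, 18) -> NULL (c unchanged); heap: [0-9 ALLOC][10-11 ALLOC][12-28 ALLOC][29-33 ALLOC][34-46 FREE]
Op 7: free(b) -> (freed b); heap: [0-9 ALLOC][10-11 FREE][12-28 ALLOC][29-33 ALLOC][34-46 FREE]
Op 8: e = malloc(9) -> e = 34; heap: [0-9 ALLOC][10-11 FREE][12-28 ALLOC][29-33 ALLOC][34-42 ALLOC][43-46 FREE]

Answer: [0-9 ALLOC][10-11 FREE][12-28 ALLOC][29-33 ALLOC][34-42 ALLOC][43-46 FREE]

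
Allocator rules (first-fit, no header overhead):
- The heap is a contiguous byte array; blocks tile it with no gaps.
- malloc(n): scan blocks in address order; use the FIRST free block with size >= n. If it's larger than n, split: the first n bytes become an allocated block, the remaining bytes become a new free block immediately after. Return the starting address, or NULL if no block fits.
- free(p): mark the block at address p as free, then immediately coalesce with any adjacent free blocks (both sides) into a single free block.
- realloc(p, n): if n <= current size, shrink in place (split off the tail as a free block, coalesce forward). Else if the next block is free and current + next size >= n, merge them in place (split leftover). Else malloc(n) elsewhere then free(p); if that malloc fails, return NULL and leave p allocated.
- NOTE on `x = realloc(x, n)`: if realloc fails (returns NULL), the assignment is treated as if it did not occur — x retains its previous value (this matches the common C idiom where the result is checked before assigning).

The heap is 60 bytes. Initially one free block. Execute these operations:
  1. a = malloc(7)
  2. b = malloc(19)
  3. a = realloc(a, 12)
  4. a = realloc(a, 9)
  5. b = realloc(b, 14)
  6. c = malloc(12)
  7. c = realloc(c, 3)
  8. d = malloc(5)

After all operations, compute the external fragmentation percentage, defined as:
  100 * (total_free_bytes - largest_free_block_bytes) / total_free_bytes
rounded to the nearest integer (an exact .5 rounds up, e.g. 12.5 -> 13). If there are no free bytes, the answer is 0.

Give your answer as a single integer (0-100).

Answer: 24

Derivation:
Op 1: a = malloc(7) -> a = 0; heap: [0-6 ALLOC][7-59 FREE]
Op 2: b = malloc(19) -> b = 7; heap: [0-6 ALLOC][7-25 ALLOC][26-59 FREE]
Op 3: a = realloc(a, 12) -> a = 26; heap: [0-6 FREE][7-25 ALLOC][26-37 ALLOC][38-59 FREE]
Op 4: a = realloc(a, 9) -> a = 26; heap: [0-6 FREE][7-25 ALLOC][26-34 ALLOC][35-59 FREE]
Op 5: b = realloc(b, 14) -> b = 7; heap: [0-6 FREE][7-20 ALLOC][21-25 FREE][26-34 ALLOC][35-59 FREE]
Op 6: c = malloc(12) -> c = 35; heap: [0-6 FREE][7-20 ALLOC][21-25 FREE][26-34 ALLOC][35-46 ALLOC][47-59 FREE]
Op 7: c = realloc(c, 3) -> c = 35; heap: [0-6 FREE][7-20 ALLOC][21-25 FREE][26-34 ALLOC][35-37 ALLOC][38-59 FREE]
Op 8: d = malloc(5) -> d = 0; heap: [0-4 ALLOC][5-6 FREE][7-20 ALLOC][21-25 FREE][26-34 ALLOC][35-37 ALLOC][38-59 FREE]
Free blocks: [2 5 22] total_free=29 largest=22 -> 100*(29-22)/29 = 700/29 ≈ 24.138 -> rounds to 24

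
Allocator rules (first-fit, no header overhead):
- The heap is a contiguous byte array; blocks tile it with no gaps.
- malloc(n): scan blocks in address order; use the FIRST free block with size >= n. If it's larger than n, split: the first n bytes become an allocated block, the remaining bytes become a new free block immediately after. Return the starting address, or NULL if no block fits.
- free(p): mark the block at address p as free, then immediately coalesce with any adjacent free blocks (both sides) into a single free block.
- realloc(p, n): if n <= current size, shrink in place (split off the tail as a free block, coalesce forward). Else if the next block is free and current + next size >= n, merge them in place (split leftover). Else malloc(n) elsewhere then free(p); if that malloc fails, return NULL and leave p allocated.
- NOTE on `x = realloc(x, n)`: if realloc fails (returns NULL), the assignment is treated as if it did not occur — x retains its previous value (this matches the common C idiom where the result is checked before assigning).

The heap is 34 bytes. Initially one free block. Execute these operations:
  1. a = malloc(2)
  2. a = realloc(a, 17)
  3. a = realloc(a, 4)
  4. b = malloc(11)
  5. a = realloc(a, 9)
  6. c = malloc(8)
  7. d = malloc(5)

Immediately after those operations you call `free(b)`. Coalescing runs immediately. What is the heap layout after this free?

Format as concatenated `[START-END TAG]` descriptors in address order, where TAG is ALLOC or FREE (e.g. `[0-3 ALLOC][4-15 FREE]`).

Op 1: a = malloc(2) -> a = 0; heap: [0-1 ALLOC][2-33 FREE]
Op 2: a = realloc(a, 17) -> a = 0; heap: [0-16 ALLOC][17-33 FREE]
Op 3: a = realloc(a, 4) -> a = 0; heap: [0-3 ALLOC][4-33 FREE]
Op 4: b = malloc(11) -> b = 4; heap: [0-3 ALLOC][4-14 ALLOC][15-33 FREE]
Op 5: a = realloc(a, 9) -> a = 15; heap: [0-3 FREE][4-14 ALLOC][15-23 ALLOC][24-33 FREE]
Op 6: c = malloc(8) -> c = 24; heap: [0-3 FREE][4-14 ALLOC][15-23 ALLOC][24-31 ALLOC][32-33 FREE]
Op 7: d = malloc(5) -> d = NULL; heap: [0-3 FREE][4-14 ALLOC][15-23 ALLOC][24-31 ALLOC][32-33 FREE]
free(b): b = 4 -> block [4-14 ALLOC]; mark free, coalesce with adjacent free neighbors -> [0-14 FREE][15-23 ALLOC][24-31 ALLOC][32-33 FREE]

Answer: [0-14 FREE][15-23 ALLOC][24-31 ALLOC][32-33 FREE]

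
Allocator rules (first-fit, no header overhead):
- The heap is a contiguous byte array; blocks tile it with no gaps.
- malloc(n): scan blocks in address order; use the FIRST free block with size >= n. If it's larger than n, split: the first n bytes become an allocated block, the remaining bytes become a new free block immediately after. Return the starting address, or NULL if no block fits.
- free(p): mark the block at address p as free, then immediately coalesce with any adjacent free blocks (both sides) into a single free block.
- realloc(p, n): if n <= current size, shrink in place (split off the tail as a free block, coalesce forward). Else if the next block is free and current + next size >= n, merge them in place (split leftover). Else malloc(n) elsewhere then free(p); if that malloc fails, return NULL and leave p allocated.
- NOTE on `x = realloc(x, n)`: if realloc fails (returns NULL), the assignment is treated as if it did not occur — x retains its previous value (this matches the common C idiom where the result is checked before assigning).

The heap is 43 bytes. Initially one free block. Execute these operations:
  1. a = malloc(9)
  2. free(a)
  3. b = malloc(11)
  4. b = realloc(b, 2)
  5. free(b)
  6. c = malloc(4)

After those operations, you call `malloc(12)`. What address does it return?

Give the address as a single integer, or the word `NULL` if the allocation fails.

Answer: 4

Derivation:
Op 1: a = malloc(9) -> a = 0; heap: [0-8 ALLOC][9-42 FREE]
Op 2: free(a) -> (freed a); heap: [0-42 FREE]
Op 3: b = malloc(11) -> b = 0; heap: [0-10 ALLOC][11-42 FREE]
Op 4: b = realloc(b, 2) -> b = 0; heap: [0-1 ALLOC][2-42 FREE]
Op 5: free(b) -> (freed b); heap: [0-42 FREE]
Op 6: c = malloc(4) -> c = 0; heap: [0-3 ALLOC][4-42 FREE]
malloc(12): first-fit scan over [0-3 ALLOC][4-42 FREE] -> 4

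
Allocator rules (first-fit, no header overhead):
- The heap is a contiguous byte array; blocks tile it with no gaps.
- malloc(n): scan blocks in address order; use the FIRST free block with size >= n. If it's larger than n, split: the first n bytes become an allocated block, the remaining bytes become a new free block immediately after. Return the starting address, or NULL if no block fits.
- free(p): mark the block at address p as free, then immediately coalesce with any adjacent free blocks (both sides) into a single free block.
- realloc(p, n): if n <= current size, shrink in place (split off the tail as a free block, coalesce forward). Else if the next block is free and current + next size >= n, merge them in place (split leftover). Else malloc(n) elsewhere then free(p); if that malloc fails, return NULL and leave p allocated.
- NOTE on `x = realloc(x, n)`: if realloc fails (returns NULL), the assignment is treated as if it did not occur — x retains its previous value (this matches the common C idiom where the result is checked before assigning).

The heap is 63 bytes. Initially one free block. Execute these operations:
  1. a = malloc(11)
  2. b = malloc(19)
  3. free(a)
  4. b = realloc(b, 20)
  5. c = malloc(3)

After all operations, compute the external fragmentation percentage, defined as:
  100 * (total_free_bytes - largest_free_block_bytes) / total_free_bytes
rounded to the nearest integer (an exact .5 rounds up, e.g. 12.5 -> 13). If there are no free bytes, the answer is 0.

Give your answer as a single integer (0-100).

Op 1: a = malloc(11) -> a = 0; heap: [0-10 ALLOC][11-62 FREE]
Op 2: b = malloc(19) -> b = 11; heap: [0-10 ALLOC][11-29 ALLOC][30-62 FREE]
Op 3: free(a) -> (freed a); heap: [0-10 FREE][11-29 ALLOC][30-62 FREE]
Op 4: b = realloc(b, 20) -> b = 11; heap: [0-10 FREE][11-30 ALLOC][31-62 FREE]
Op 5: c = malloc(3) -> c = 0; heap: [0-2 ALLOC][3-10 FREE][11-30 ALLOC][31-62 FREE]
Free blocks: [8 32] total_free=40 largest=32 -> 100*(40-32)/40 = 800/40 = 20

Answer: 20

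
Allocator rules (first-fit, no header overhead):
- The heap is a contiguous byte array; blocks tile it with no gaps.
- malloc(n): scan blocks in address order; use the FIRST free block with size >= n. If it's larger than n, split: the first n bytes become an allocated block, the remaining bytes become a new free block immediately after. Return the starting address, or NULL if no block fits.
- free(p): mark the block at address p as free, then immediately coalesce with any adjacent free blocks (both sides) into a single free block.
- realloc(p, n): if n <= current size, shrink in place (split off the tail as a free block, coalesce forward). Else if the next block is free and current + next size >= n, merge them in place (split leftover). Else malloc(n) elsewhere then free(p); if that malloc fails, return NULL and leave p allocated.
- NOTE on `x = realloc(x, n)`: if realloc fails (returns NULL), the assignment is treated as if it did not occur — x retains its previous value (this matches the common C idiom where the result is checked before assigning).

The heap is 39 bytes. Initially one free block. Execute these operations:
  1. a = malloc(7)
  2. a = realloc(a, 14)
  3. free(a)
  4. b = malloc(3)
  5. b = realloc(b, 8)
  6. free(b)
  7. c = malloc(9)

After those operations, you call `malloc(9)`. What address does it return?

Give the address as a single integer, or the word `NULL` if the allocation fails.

Op 1: a = malloc(7) -> a = 0; heap: [0-6 ALLOC][7-38 FREE]
Op 2: a = realloc(a, 14) -> a = 0; heap: [0-13 ALLOC][14-38 FREE]
Op 3: free(a) -> (freed a); heap: [0-38 FREE]
Op 4: b = malloc(3) -> b = 0; heap: [0-2 ALLOC][3-38 FREE]
Op 5: b = realloc(b, 8) -> b = 0; heap: [0-7 ALLOC][8-38 FREE]
Op 6: free(b) -> (freed b); heap: [0-38 FREE]
Op 7: c = malloc(9) -> c = 0; heap: [0-8 ALLOC][9-38 FREE]
malloc(9): first-fit scan over [0-8 ALLOC][9-38 FREE] -> 9

Answer: 9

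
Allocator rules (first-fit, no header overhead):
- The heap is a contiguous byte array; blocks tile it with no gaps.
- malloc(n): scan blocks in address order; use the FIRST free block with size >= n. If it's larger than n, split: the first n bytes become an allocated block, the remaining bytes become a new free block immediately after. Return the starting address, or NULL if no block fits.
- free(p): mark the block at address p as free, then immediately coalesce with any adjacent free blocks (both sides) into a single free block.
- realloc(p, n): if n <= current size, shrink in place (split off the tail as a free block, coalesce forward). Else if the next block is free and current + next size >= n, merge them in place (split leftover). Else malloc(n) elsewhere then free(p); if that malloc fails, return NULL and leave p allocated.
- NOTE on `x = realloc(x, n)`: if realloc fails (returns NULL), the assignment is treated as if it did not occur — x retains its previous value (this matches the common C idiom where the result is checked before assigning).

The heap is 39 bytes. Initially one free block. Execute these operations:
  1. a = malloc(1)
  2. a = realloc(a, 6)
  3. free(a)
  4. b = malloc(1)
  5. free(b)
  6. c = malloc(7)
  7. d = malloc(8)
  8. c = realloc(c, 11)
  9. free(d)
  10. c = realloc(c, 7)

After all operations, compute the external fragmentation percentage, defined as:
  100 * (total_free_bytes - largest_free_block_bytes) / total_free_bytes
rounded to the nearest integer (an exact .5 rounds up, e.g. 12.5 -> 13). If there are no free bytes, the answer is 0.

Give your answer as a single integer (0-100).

Op 1: a = malloc(1) -> a = 0; heap: [0-0 ALLOC][1-38 FREE]
Op 2: a = realloc(a, 6) -> a = 0; heap: [0-5 ALLOC][6-38 FREE]
Op 3: free(a) -> (freed a); heap: [0-38 FREE]
Op 4: b = malloc(1) -> b = 0; heap: [0-0 ALLOC][1-38 FREE]
Op 5: free(b) -> (freed b); heap: [0-38 FREE]
Op 6: c = malloc(7) -> c = 0; heap: [0-6 ALLOC][7-38 FREE]
Op 7: d = malloc(8) -> d = 7; heap: [0-6 ALLOC][7-14 ALLOC][15-38 FREE]
Op 8: c = realloc(c, 11) -> c = 15; heap: [0-6 FREE][7-14 ALLOC][15-25 ALLOC][26-38 FREE]
Op 9: free(d) -> (freed d); heap: [0-14 FREE][15-25 ALLOC][26-38 FREE]
Op 10: c = realloc(c, 7) -> c = 15; heap: [0-14 FREE][15-21 ALLOC][22-38 FREE]
Free blocks: [15 17] total_free=32 largest=17 -> 100*(32-17)/32 = 1500/32 = 46.875 -> rounds to 47

Answer: 47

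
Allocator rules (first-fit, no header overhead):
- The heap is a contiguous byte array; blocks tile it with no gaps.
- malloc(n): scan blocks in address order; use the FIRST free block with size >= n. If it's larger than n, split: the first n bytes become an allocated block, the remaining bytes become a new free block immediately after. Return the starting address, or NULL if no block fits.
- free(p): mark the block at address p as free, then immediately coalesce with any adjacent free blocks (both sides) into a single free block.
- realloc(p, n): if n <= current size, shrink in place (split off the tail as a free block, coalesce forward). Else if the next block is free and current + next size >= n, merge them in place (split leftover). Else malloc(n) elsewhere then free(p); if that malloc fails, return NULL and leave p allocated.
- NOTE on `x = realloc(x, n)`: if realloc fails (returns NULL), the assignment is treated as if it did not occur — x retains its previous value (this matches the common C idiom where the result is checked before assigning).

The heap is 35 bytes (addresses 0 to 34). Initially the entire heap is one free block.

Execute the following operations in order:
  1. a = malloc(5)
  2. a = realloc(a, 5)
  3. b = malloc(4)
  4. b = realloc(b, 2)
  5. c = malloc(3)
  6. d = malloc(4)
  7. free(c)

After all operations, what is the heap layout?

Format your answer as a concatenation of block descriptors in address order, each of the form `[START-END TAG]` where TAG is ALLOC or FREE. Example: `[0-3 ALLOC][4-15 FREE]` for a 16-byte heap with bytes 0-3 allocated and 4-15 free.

Answer: [0-4 ALLOC][5-6 ALLOC][7-9 FREE][10-13 ALLOC][14-34 FREE]

Derivation:
Op 1: a = malloc(5) -> a = 0; heap: [0-4 ALLOC][5-34 FREE]
Op 2: a = realloc(a, 5) -> a = 0; heap: [0-4 ALLOC][5-34 FREE]
Op 3: b = malloc(4) -> b = 5; heap: [0-4 ALLOC][5-8 ALLOC][9-34 FREE]
Op 4: b = realloc(b, 2) -> b = 5; heap: [0-4 ALLOC][5-6 ALLOC][7-34 FREE]
Op 5: c = malloc(3) -> c = 7; heap: [0-4 ALLOC][5-6 ALLOC][7-9 ALLOC][10-34 FREE]
Op 6: d = malloc(4) -> d = 10; heap: [0-4 ALLOC][5-6 ALLOC][7-9 ALLOC][10-13 ALLOC][14-34 FREE]
Op 7: free(c) -> (freed c); heap: [0-4 ALLOC][5-6 ALLOC][7-9 FREE][10-13 ALLOC][14-34 FREE]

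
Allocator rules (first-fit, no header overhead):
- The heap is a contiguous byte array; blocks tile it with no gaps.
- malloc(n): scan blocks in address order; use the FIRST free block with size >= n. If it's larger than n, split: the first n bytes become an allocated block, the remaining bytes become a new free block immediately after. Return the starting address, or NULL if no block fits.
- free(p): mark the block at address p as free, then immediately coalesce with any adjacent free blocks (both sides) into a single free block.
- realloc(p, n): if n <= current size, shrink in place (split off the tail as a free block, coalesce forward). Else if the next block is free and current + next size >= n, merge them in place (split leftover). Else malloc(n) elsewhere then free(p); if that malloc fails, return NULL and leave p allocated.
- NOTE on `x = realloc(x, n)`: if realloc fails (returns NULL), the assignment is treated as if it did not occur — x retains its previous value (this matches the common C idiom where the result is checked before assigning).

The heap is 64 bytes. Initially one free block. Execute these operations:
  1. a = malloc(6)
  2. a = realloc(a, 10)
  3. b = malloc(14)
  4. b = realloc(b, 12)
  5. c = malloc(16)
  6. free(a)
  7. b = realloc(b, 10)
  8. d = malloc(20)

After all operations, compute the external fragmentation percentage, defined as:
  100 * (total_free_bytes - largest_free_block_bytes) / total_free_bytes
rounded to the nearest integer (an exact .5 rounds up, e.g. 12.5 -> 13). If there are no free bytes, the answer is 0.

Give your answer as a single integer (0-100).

Answer: 44

Derivation:
Op 1: a = malloc(6) -> a = 0; heap: [0-5 ALLOC][6-63 FREE]
Op 2: a = realloc(a, 10) -> a = 0; heap: [0-9 ALLOC][10-63 FREE]
Op 3: b = malloc(14) -> b = 10; heap: [0-9 ALLOC][10-23 ALLOC][24-63 FREE]
Op 4: b = realloc(b, 12) -> b = 10; heap: [0-9 ALLOC][10-21 ALLOC][22-63 FREE]
Op 5: c = malloc(16) -> c = 22; heap: [0-9 ALLOC][10-21 ALLOC][22-37 ALLOC][38-63 FREE]
Op 6: free(a) -> (freed a); heap: [0-9 FREE][10-21 ALLOC][22-37 ALLOC][38-63 FREE]
Op 7: b = realloc(b, 10) -> b = 10; heap: [0-9 FREE][10-19 ALLOC][20-21 FREE][22-37 ALLOC][38-63 FREE]
Op 8: d = malloc(20) -> d = 38; heap: [0-9 FREE][10-19 ALLOC][20-21 FREE][22-37 ALLOC][38-57 ALLOC][58-63 FREE]
Free blocks: [10 2 6] total_free=18 largest=10 -> 100*(18-10)/18 = 800/18 ≈ 44.444 -> rounds to 44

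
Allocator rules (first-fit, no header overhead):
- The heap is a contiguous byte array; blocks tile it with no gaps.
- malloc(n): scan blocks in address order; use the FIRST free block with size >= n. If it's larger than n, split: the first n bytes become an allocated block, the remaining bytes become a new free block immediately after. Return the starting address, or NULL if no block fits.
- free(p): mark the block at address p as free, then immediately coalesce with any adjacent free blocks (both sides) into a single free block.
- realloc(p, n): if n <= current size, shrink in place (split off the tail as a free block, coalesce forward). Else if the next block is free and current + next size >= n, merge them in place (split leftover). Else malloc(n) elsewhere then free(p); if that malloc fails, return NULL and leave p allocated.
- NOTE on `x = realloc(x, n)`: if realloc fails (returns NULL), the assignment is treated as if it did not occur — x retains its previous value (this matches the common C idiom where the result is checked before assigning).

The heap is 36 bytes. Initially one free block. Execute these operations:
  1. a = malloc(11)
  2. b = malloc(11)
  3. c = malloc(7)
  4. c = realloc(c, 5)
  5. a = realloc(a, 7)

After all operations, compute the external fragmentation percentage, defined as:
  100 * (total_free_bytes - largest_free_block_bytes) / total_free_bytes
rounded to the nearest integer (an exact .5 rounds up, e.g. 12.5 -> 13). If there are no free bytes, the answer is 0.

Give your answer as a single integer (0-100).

Answer: 31

Derivation:
Op 1: a = malloc(11) -> a = 0; heap: [0-10 ALLOC][11-35 FREE]
Op 2: b = malloc(11) -> b = 11; heap: [0-10 ALLOC][11-21 ALLOC][22-35 FREE]
Op 3: c = malloc(7) -> c = 22; heap: [0-10 ALLOC][11-21 ALLOC][22-28 ALLOC][29-35 FREE]
Op 4: c = realloc(c, 5) -> c = 22; heap: [0-10 ALLOC][11-21 ALLOC][22-26 ALLOC][27-35 FREE]
Op 5: a = realloc(a, 7) -> a = 0; heap: [0-6 ALLOC][7-10 FREE][11-21 ALLOC][22-26 ALLOC][27-35 FREE]
Free blocks: [4 9] total_free=13 largest=9 -> 100*(13-9)/13 = 400/13 ≈ 30.769 -> rounds to 31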